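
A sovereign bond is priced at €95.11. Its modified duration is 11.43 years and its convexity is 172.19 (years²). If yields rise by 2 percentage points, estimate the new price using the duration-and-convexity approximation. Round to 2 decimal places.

€76.64

Duration effect: -D_mod·Δy = -11.43 × (+0.02) = -0.228600
Convexity effect: ½·C·(Δy)² = 0.5 × 172.19 × (0.02)² = +0.0344380
ΔP/P ≈ -0.228600 + 0.0344380 = -0.194162
New price ≈ 95.11 × (1 - 0.194162) = 76.64325218.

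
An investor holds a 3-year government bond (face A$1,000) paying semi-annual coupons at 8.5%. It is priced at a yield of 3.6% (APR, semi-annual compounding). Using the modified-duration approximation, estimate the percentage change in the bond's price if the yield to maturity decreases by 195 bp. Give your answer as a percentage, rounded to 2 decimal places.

Periodic yield y = 0.018. Modified duration first:
  t   CF        PV=CF/(1+0.018)^t    t·PV
  1        42.50        41.7485        41.7485
  2        42.50        41.0103        82.0207
  3        42.50        40.2852       120.8556
  4        42.50        39.5729       158.2916
  5        42.50        38.8732       194.3659
  6     1,042.50       936.6760     5,620.0560
  Σ                  1,138.1662     6,217.3383
P = 1,138.1662; D_Mac = 5.46259 half-year periods = 2.73130 yrs; D_mod = 2.73130/(1+0.018) = 2.68300 yrs.
ΔP/P ≈ -D_mod · Δy = -2.68300 × (-0.0195) = +0.052319 = +5.2319%.

+5.23%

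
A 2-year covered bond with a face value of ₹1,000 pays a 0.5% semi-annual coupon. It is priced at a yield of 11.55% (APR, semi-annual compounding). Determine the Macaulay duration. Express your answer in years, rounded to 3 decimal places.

1.992 years

Periodic yield y = 0.05775. Discount each cash flow and weight by its period:
  t   CF        PV=CF/(1+0.05775)^t    t·PV
  1         2.50         2.3635         2.3635
  2         2.50         2.2345         4.4689
  3         2.50         2.1125         6.3374
  4     1,002.50       800.8520     3,203.4079
  Σ                    807.5624     3,216.5777
Price P = Σ PV = 807.5624.
Macaulay duration = Σ(t·PV) / P = 3,216.5777 / 807.5624 = 3.98307 half-year periods.
In years: 3.98307 / 2 = 1.99154 years.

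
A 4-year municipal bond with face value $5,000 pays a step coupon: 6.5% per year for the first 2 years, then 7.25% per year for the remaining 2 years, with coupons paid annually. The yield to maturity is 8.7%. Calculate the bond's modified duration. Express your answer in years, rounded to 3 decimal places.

3.341 years

Periodic yield y = 0.087. First find Macaulay duration:
  t   CF        PV=CF/(1+0.087)^t    t·PV
  1       325.00       298.9880       298.9880
  2       325.00       275.0580       550.1160
  3       362.50       282.2405       846.7216
  4     5,362.50     3,841.0426    15,364.1706
  Σ                  4,697.3292    17,059.9962
P = 4,697.3292; Macaulay duration = 17,059.9962 / 4,697.3292 = 3.63185 years.
Modified duration = D_Mac / (1 + y) = 3.63185 / 1.087 = 3.34117 years.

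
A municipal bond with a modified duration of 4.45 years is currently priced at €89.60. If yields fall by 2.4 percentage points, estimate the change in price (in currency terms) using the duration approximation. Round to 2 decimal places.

Duration approximation: ΔP/P ≈ -D_mod · Δy = -4.45 × (-0.024) = +0.106800.
ΔP ≈ 89.60 × (+0.106800) = +9.56928.

+€9.57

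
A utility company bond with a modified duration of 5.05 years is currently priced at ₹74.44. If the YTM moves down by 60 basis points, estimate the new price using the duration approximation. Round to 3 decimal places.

Duration approximation: ΔP/P ≈ -D_mod · Δy = -5.05 × (-0.006) = +0.030300.
New price ≈ 74.44 × (1 + 0.030300) = 76.695532.

₹76.696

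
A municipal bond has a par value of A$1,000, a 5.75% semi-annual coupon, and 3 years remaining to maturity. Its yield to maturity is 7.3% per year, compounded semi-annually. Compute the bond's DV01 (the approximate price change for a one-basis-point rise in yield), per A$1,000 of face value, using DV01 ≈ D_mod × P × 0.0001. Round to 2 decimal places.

A$0.26

Periodic yield y = 0.0365.
  t   CF        PV=CF/(1+0.0365)^t    t·PV
  1        28.75        27.7376        27.7376
  2        28.75        26.7608        53.5216
  3        28.75        25.8184        77.4553
  4        28.75        24.9092        99.6370
  5        28.75        24.0321       120.1604
  6     1,028.75       829.6483     4,977.8896
  Σ                    958.9064     5,356.4015
P = 958.9064; D_Mac = 5.58595 half-year periods = 2.79297 yrs; D_mod = 2.69462 yrs.
DV01 ≈ 2.69462 × 958.9064 × 0.0001 = 0.258389.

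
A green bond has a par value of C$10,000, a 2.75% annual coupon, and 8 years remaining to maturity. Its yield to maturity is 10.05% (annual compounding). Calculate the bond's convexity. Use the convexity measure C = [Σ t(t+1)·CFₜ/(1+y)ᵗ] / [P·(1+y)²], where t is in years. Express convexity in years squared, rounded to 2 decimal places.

With y = 0.1005:
  t   CF        PV=CF/(1+0.1005)^t    t·PV        t(t+1)·PV
  1       275.00       249.8864       249.8864         499.7728
  2       275.00       227.0663       454.1325       1,362.3975
  3       275.00       206.3301       618.9902       2,475.9610
  4       275.00       187.4876       749.9503       3,749.7516
  5       275.00       170.3658       851.8291       5,110.9745
  6       275.00       154.8076       928.8459       6,501.9212
  7       275.00       140.6703       984.6920       7,877.5359
  8    10,275.00     4,775.9685    38,207.7481     343,869.7333
  Σ                  6,112.5826    43,046.0746     371,448.0480
P = 6,112.5826.
Convexity = Σ t(t+1)·PV / [P·(1+y)²] = 371,448.0480 / (6,112.5826 × 1.211100) = 50.17568.

50.18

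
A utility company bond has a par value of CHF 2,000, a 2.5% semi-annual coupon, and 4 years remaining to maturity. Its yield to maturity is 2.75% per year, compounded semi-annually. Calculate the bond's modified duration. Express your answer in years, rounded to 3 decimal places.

3.778 years

Periodic yield y = 0.01375. First find Macaulay duration:
  t   CF        PV=CF/(1+0.01375)^t    t·PV
  1        25.00        24.6609        24.6609
  2        25.00        24.3264        48.6528
  3        25.00        23.9965        71.9894
  4        25.00        23.6710        94.6840
  5        25.00        23.3499       116.7497
  6        25.00        23.0332       138.1994
  7        25.00        22.7208       159.0457
  8     2,025.00     1,815.4241    14,523.3926
  Σ                  1,981.1829    15,177.3745
P = 1,981.1829; Macaulay duration = 15,177.3745 / 1,981.1829 = 7.66076 half-year periods = 3.83038 years.
Modified duration = D_Mac / (1 + y) = 3.83038 / 1.01375 = 3.77843 years.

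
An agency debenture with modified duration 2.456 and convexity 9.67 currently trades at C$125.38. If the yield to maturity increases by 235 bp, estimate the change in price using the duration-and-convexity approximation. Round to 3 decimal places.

Duration effect: -D_mod·Δy = -2.456 × (+0.0235) = -0.057716
Convexity effect: ½·C·(Δy)² = 0.5 × 9.67 × (0.0235)² = +0.00267012875
ΔP/P ≈ -0.057716 + 0.00267012875 = -0.05504587125
ΔP ≈ 125.38 × (-0.05504587125) = -6.901651337325.

-C$6.902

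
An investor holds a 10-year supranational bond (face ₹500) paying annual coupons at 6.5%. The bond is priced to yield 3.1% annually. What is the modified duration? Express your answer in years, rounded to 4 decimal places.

7.7263 years

Periodic yield y = 0.031. First find Macaulay duration:
  t   CF        PV=CF/(1+0.031)^t    t·PV
  1        32.50        31.5228        31.5228
  2        32.50        30.5750        61.1499
  3        32.50        29.6556        88.9669
  4        32.50        28.7640       115.0558
  5        32.50        27.8991       139.4954
  6        32.50        27.0602       162.3613
  7        32.50        26.2466       183.7261
  8        32.50        25.4574       203.6592
  9        32.50        24.6919       222.2275
  10      532.50       392.4036     3,924.0358
  Σ                    644.2762     5,132.2009
P = 644.2762; Macaulay duration = 5,132.2009 / 644.2762 = 7.96584 years.
Modified duration = D_Mac / (1 + y) = 7.96584 / 1.031 = 7.72632 years.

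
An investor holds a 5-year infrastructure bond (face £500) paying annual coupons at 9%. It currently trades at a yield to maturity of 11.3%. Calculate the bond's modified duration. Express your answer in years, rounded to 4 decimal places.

Periodic yield y = 0.113. First find Macaulay duration:
  t   CF        PV=CF/(1+0.113)^t    t·PV
  1        45.00        40.4313        40.4313
  2        45.00        36.3264        72.6528
  3        45.00        32.6383        97.9148
  4        45.00        29.3246       117.2983
  5       545.00       319.0955     1,595.4775
  Σ                    457.8160     1,923.7747
P = 457.8160; Macaulay duration = 1,923.7747 / 457.8160 = 4.20207 years.
Modified duration = D_Mac / (1 + y) = 4.20207 / 1.113 = 3.77544 years.

3.7754 years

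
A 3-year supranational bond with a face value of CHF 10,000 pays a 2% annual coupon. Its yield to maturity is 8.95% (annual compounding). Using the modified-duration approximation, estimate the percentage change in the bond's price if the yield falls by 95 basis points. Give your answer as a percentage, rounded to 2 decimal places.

Periodic yield y = 0.0895. Modified duration first:
  t   CF        PV=CF/(1+0.0895)^t    t·PV
  1       200.00       183.5704       183.5704
  2       200.00       168.4905       336.9811
  3    10,200.00     7,887.1204    23,661.3611
  Σ                  8,239.1813    24,181.9126
P = 8,239.1813; D_Mac = 2.93499 yrs; D_mod = 2.93499/(1+0.0895) = 2.69389 yrs.
ΔP/P ≈ -D_mod · Δy = -2.69389 × (-0.0095) = +0.025592 = +2.5592%.

+2.56%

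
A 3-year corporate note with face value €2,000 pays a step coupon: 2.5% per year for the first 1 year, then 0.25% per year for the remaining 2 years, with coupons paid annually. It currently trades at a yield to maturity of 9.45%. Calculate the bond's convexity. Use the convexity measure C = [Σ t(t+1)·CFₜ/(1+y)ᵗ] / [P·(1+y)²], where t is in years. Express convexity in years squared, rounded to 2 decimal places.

9.76

With y = 0.0945:
  t   CF        PV=CF/(1+0.0945)^t    t·PV        t(t+1)·PV
  1        50.00        45.6830        45.6830          91.3659
  2         5.00         4.1739         8.3477          25.0432
  3     2,005.00     1,529.2098     4,587.6295      18,350.5179
  Σ                  1,579.0666     4,641.6602      18,466.9270
P = 1,579.0666.
Convexity = Σ t(t+1)·PV / [P·(1+y)²] = 18,466.9270 / (1,579.0666 × 1.197930) = 9.76254.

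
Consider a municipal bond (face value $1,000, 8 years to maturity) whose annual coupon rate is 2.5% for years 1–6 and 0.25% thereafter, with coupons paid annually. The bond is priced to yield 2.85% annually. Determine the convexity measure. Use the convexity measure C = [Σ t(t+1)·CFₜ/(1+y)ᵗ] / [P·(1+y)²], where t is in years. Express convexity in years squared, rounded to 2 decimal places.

With y = 0.0285:
  t   CF        PV=CF/(1+0.0285)^t    t·PV        t(t+1)·PV
  1        25.00        24.3072        24.3072          48.6145
  2        25.00        23.6337        47.2674         141.8021
  3        25.00        22.9788        68.9364         275.7455
  4        25.00        22.3420        89.3682         446.8408
  5        25.00        21.7229       108.6147         651.6881
  6        25.00        21.1210       126.7259         887.0815
  7         2.50         2.0536        14.3750         115.0000
  8     1,002.50       800.6635     6,405.3077      57,647.7697
  Σ                    938.8227     6,884.9025      60,214.5421
P = 938.8227.
Convexity = Σ t(t+1)·PV / [P·(1+y)²] = 60,214.5421 / (938.8227 × 1.057812) = 60.63302.

60.63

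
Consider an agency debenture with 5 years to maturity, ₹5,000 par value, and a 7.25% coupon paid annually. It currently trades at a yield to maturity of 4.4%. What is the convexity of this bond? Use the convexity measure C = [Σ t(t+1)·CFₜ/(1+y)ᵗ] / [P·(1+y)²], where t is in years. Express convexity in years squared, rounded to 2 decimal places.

23.21

With y = 0.044:
  t   CF        PV=CF/(1+0.044)^t    t·PV        t(t+1)·PV
  1       362.50       347.2222       347.2222         694.4444
  2       362.50       332.5883       665.1767       1,995.5300
  3       362.50       318.5712       955.7136       3,822.8544
  4       362.50       305.1448     1,220.5793       6,102.8966
  5     5,362.50     4,323.7922    21,618.9609     129,713.7654
  Σ                  5,627.3188    24,807.6527     142,329.4909
P = 5,627.3188.
Convexity = Σ t(t+1)·PV / [P·(1+y)²] = 142,329.4909 / (5,627.3188 × 1.089936) = 23.20558.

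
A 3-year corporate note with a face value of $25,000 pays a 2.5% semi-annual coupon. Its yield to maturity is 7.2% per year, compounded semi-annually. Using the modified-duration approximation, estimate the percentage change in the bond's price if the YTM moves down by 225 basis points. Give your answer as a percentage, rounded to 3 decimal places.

Periodic yield y = 0.036. Modified duration first:
  t   CF        PV=CF/(1+0.036)^t    t·PV
  1       312.50       301.6409       301.6409
  2       312.50       291.1592       582.3184
  3       312.50       281.0417       843.1251
  4       312.50       271.2758     1,085.1031
  5       312.50       261.8492     1,309.2460
  6    25,312.50    20,472.7653   122,836.5919
  Σ                 21,879.7321   126,958.0254
P = 21,879.7321; D_Mac = 5.80254 half-year periods = 2.90127 yrs; D_mod = 2.90127/(1+0.036) = 2.80045 yrs.
ΔP/P ≈ -D_mod · Δy = -2.80045 × (-0.0225) = +0.063010 = +6.3010%.

+6.301%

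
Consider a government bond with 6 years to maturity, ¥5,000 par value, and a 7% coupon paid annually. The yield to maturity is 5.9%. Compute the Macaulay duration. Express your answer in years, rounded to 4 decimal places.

5.1265 years

Periodic yield y = 0.059. Discount each cash flow and weight by its year:
  t   CF        PV=CF/(1+0.059)^t    t·PV
  1       350.00       330.5005       330.5005
  2       350.00       312.0873       624.1746
  3       350.00       294.7000       884.1001
  4       350.00       278.2814     1,113.1257
  5       350.00       262.7775     1,313.8877
  6     5,350.00     3,792.9579    22,757.7474
  Σ                  5,271.3047    27,023.5359
Price P = Σ PV = 5,271.3047.
Macaulay duration = Σ(t·PV) / P = 27,023.5359 / 5,271.3047 = 5.12654 years.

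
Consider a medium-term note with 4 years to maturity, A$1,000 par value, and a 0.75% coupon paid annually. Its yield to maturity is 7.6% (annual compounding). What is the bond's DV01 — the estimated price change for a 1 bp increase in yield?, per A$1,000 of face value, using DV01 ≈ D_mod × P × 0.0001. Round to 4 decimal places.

A$0.2829

Periodic yield y = 0.076.
  t   CF        PV=CF/(1+0.076)^t    t·PV
  1         7.50         6.9703         6.9703
  2         7.50         6.4779        12.9559
  3         7.50         6.0204        18.0612
  4     1,007.50       751.6159     3,006.4637
  Σ                    771.0845     3,044.4510
P = 771.0845; D_Mac = 3.94827 yrs; D_mod = 3.66940 yrs.
DV01 ≈ 3.66940 × 771.0845 × 0.0001 = 0.282942.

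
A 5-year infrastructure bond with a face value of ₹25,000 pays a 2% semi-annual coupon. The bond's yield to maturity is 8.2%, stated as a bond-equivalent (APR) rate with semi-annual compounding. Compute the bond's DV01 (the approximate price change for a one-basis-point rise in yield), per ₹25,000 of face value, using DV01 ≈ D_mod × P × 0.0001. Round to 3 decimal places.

Periodic yield y = 0.041.
  t   CF        PV=CF/(1+0.041)^t    t·PV
  1       250.00       240.1537       240.1537
  2       250.00       230.6952       461.3904
  3       250.00       221.6092       664.8277
  4       250.00       212.8811       851.5244
  5       250.00       204.4967     1,022.4836
  6       250.00       196.4426     1,178.6555
  7       250.00       188.7056     1,320.9395
  8       250.00       181.2734     1,450.1875
  9       250.00       174.1339     1,567.2055
  10   25,250.00    16,894.8402   168,948.4016
  Σ                 18,745.2317   177,705.7694
P = 18,745.2317; D_Mac = 9.48005 half-year periods = 4.74003 yrs; D_mod = 4.55334 yrs.
DV01 ≈ 4.55334 × 18,745.2317 × 0.0001 = 8.535340.

₹8.535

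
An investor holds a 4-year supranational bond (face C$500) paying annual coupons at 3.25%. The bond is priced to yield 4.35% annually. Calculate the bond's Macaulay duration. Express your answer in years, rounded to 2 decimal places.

3.81 years

Periodic yield y = 0.0435. Discount each cash flow and weight by its year:
  t   CF        PV=CF/(1+0.0435)^t    t·PV
  1        16.25        15.5726        15.5726
  2        16.25        14.9234        29.8468
  3        16.25        14.3013        42.9039
  4       516.25       435.4018     1,741.6073
  Σ                    480.1992     1,829.9307
Price P = Σ PV = 480.1992.
Macaulay duration = Σ(t·PV) / P = 1,829.9307 / 480.1992 = 3.81077 years.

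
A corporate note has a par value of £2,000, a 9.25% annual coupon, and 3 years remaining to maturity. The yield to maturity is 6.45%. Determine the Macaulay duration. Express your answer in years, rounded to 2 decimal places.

2.76 years

Periodic yield y = 0.0645. Discount each cash flow and weight by its year:
  t   CF        PV=CF/(1+0.0645)^t    t·PV
  1       185.00       173.7905       173.7905
  2       185.00       163.2602       326.5205
  3     2,185.00     1,811.4003     5,434.2010
  Σ                  2,148.4511     5,934.5120
Price P = Σ PV = 2,148.4511.
Macaulay duration = Σ(t·PV) / P = 5,934.5120 / 2,148.4511 = 2.76223 years.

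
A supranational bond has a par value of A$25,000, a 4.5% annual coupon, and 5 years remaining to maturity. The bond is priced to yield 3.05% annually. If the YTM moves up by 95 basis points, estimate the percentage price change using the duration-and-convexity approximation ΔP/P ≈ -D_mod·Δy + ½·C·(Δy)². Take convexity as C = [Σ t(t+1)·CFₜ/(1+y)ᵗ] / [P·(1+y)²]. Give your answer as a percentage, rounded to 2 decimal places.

With y = 0.0305:
  t   CF        PV=CF/(1+0.0305)^t    t·PV        t(t+1)·PV
  1     1,125.00     1,091.7031     1,091.7031       2,183.4061
  2     1,125.00     1,059.3916     2,118.7832       6,356.3497
  3     1,125.00     1,028.0365     3,084.1095      12,336.4380
  4     1,125.00       997.6094     3,990.4376      19,952.1882
  5    26,125.00    22,481.0359   112,405.1793     674,431.0761
  Σ                 26,657.7764   122,690.2128     715,259.4581
P = 26,657.7764; D_Mac = 4.60242 yrs; D_mod = 4.46620 yrs; C = 25.26642.
Duration effect: -4.46620 × (+0.0095) = -0.042429
Convexity effect: 0.5 × 25.26642 × (0.0095)² = +0.0011401
ΔP/P ≈ -0.042429 + 0.0011401 = -0.041289 = -4.1289%.

-4.13%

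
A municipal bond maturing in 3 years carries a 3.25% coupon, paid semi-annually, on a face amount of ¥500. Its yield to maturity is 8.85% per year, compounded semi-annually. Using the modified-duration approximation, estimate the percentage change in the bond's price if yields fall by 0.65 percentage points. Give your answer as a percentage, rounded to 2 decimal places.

+1.79%

Periodic yield y = 0.04425. Modified duration first:
  t   CF        PV=CF/(1+0.04425)^t    t·PV
  1        8.125         7.7807         7.7807
  2        8.125         7.4510        14.9020
  3        8.125         7.1353        21.4058
  4        8.125         6.8329        27.3316
  5        8.125         6.5434        32.7168
  6      508.125       391.8715     2,351.2289
  Σ                    427.6147     2,455.3658
P = 427.6147; D_Mac = 5.74200 half-year periods = 2.87100 yrs; D_mod = 2.87100/(1+0.04425) = 2.74934 yrs.
ΔP/P ≈ -D_mod · Δy = -2.74934 × (-0.0065) = +0.017871 = +1.7871%.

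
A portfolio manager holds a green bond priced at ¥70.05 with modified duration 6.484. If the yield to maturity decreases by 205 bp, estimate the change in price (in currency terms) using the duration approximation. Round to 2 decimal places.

+¥9.31

Duration approximation: ΔP/P ≈ -D_mod · Δy = -6.484 × (-0.0205) = +0.132922.
ΔP ≈ 70.05 × (+0.132922) = +9.3111861.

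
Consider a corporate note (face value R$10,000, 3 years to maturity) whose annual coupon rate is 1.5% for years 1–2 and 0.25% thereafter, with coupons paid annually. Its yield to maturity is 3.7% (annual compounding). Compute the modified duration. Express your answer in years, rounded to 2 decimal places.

2.85 years

Periodic yield y = 0.037. First find Macaulay duration:
  t   CF        PV=CF/(1+0.037)^t    t·PV
  1       150.00       144.6480       144.6480
  2       150.00       139.4870       278.9740
  3    10,025.00     8,989.7603    26,969.2809
  Σ                  9,273.8953    27,392.9029
P = 9,273.8953; Macaulay duration = 27,392.9029 / 9,273.8953 = 2.95376 years.
Modified duration = D_Mac / (1 + y) = 2.95376 / 1.037 = 2.84837 years.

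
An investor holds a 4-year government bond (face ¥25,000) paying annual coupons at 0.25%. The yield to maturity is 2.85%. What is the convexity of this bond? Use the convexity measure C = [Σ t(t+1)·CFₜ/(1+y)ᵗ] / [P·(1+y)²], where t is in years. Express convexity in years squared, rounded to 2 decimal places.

With y = 0.0285:
  t   CF        PV=CF/(1+0.0285)^t    t·PV        t(t+1)·PV
  1        62.50        60.7681        60.7681         121.5362
  2        62.50        59.0842       118.1684         354.5053
  3        62.50        57.4470       172.3409         689.3636
  4    25,062.50    22,397.8951    89,591.5803     447,957.9015
  Σ                 22,575.1944    89,942.8577     449,123.3066
P = 22,575.1944.
Convexity = Σ t(t+1)·PV / [P·(1+y)²] = 449,123.3066 / (22,575.1944 × 1.057812) = 18.80726.

18.81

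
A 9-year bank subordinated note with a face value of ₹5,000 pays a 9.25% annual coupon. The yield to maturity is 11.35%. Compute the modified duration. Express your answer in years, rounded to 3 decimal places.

Periodic yield y = 0.1135. First find Macaulay duration:
  t   CF        PV=CF/(1+0.1135)^t    t·PV
  1       462.50       415.3570       415.3570
  2       462.50       373.0193       746.0386
  3       462.50       334.9971     1,004.9914
  4       462.50       300.8506     1,203.4023
  5       462.50       270.1846     1,350.9231
  6       462.50       242.6445     1,455.8669
  7       462.50       217.9115     1,525.3806
  8       462.50       195.6996     1,565.5969
  9     5,462.50     2,075.7711    18,681.9397
  Σ                  4,426.4353    27,949.4965
P = 4,426.4353; Macaulay duration = 27,949.4965 / 4,426.4353 = 6.31422 years.
Modified duration = D_Mac / (1 + y) = 6.31422 / 1.1135 = 5.67061 years.

5.671 years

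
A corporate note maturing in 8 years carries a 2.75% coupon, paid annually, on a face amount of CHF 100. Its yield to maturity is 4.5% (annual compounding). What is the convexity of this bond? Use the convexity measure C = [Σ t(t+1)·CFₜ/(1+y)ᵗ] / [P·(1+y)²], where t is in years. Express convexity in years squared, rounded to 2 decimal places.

57.62

With y = 0.045:
  t   CF        PV=CF/(1+0.045)^t    t·PV        t(t+1)·PV
  1         2.75         2.6316         2.6316           5.2632
  2         2.75         2.5183         5.0365          15.1095
  3         2.75         2.4098         7.2294          28.9178
  4         2.75         2.3060         9.2242          46.1209
  5         2.75         2.2067        11.0337          66.2022
  6         2.75         2.1117        12.6703          88.6920
  7         2.75         2.0208        14.1454         113.1636
  8       102.75        72.2523       578.0182       5,202.1636
  Σ                     88.4572       639.9893       5,565.6327
P = 88.4572.
Convexity = Σ t(t+1)·PV / [P·(1+y)²] = 5,565.6327 / (88.4572 × 1.092025) = 57.61675.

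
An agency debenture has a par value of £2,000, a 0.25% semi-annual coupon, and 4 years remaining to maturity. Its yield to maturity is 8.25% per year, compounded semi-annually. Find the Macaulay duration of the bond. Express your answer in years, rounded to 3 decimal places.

3.979 years

Periodic yield y = 0.04125. Discount each cash flow and weight by its period:
  t   CF        PV=CF/(1+0.04125)^t    t·PV
  1         2.50         2.4010         2.4010
  2         2.50         2.3058         4.6117
  3         2.50         2.2145         6.6435
  4         2.50         2.1268         8.5071
  5         2.50         2.0425        10.2126
  6         2.50         1.9616        11.7696
  7         2.50         1.8839        13.1872
  8     2,002.50     1,449.2136    11,593.7090
  Σ                  1,464.1497    11,651.0416
Price P = Σ PV = 1,464.1497.
Macaulay duration = Σ(t·PV) / P = 11,651.0416 / 1,464.1497 = 7.95755 half-year periods.
In years: 7.95755 / 2 = 3.97877 years.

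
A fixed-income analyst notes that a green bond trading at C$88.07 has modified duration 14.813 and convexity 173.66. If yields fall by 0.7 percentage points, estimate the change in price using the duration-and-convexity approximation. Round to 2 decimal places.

+C$9.51

Duration effect: -D_mod·Δy = -14.813 × (-0.007) = +0.103691
Convexity effect: ½·C·(Δy)² = 0.5 × 173.66 × (-0.007)² = +0.00425467
ΔP/P ≈ +0.103691 + 0.00425467 = +0.10794567
ΔP ≈ 88.07 × (+0.10794567) = +9.5067751569.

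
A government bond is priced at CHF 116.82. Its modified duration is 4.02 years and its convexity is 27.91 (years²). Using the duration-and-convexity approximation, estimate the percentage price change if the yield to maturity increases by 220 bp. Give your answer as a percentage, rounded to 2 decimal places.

Duration effect: -D_mod·Δy = -4.02 × (+0.022) = -0.088440
Convexity effect: ½·C·(Δy)² = 0.5 × 27.91 × (0.022)² = +0.00675422
ΔP/P ≈ -0.088440 + 0.00675422 = -0.08168578
= -8.168578%.

-8.17%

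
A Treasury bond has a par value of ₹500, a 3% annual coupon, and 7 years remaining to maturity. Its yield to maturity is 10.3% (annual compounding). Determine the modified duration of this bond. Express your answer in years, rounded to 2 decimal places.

Periodic yield y = 0.103. First find Macaulay duration:
  t   CF        PV=CF/(1+0.103)^t    t·PV
  1        15.00        13.5993        13.5993
  2        15.00        12.3294        24.6587
  3        15.00        11.1780        33.5340
  4        15.00        10.1342        40.5368
  5        15.00         9.1878        45.9392
  6        15.00         8.3299        49.9792
  7       515.00       259.2857     1,815.0002
  Σ                    324.0443     2,023.2475
P = 324.0443; Macaulay duration = 2,023.2475 / 324.0443 = 6.24374 years.
Modified duration = D_Mac / (1 + y) = 6.24374 / 1.103 = 5.66069 years.

5.66 years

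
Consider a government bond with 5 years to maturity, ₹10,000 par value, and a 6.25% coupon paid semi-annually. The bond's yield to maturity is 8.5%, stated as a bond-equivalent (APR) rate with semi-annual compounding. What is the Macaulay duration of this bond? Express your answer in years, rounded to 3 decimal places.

4.334 years

Periodic yield y = 0.0425. Discount each cash flow and weight by its period:
  t   CF        PV=CF/(1+0.0425)^t    t·PV
  1       312.50       299.7602       299.7602
  2       312.50       287.5398       575.0795
  3       312.50       275.8175       827.4525
  4       312.50       264.5731     1,058.2926
  5       312.50       253.7872     1,268.9360
  6       312.50       243.4410     1,460.6457
  7       312.50       233.5165     1,634.6155
  8       312.50       223.9966     1,791.9732
  9       312.50       214.8649     1,933.7840
  10   10,312.50     6,801.4784    68,014.7843
  Σ                  9,098.7752    78,865.3235
Price P = Σ PV = 9,098.7752.
Macaulay duration = Σ(t·PV) / P = 78,865.3235 / 9,098.7752 = 8.66769 half-year periods.
In years: 8.66769 / 2 = 4.33384 years.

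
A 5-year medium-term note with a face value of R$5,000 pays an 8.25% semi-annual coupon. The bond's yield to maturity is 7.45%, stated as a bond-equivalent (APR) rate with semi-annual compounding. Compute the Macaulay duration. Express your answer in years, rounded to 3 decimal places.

Periodic yield y = 0.03725. Discount each cash flow and weight by its period:
  t   CF        PV=CF/(1+0.03725)^t    t·PV
  1       206.25       198.8431       198.8431
  2       206.25       191.7022       383.4044
  3       206.25       184.8177       554.4532
  4       206.25       178.1805       712.7220
  5       206.25       171.7816       858.9082
  6       206.25       165.6126       993.6754
  7       206.25       159.6650     1,117.6553
  8       206.25       153.9311     1,231.4489
  9       206.25       148.4031     1,335.6279
  10    5,206.25     3,611.5247    36,115.2465
  Σ                  5,164.4616    43,501.9849
Price P = Σ PV = 5,164.4616.
Macaulay duration = Σ(t·PV) / P = 43,501.9849 / 5,164.4616 = 8.42333 half-year periods.
In years: 8.42333 / 2 = 4.21167 years.

4.212 years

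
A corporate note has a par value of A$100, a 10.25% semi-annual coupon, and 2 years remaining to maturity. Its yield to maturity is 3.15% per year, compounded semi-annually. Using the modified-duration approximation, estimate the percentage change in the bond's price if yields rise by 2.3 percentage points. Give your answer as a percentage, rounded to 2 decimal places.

Periodic yield y = 0.01575. Modified duration first:
  t   CF        PV=CF/(1+0.01575)^t    t·PV
  1        5.125         5.0455         5.0455
  2        5.125         4.9673         9.9346
  3        5.125         4.8903        14.6708
  4      105.125        98.7549       395.0196
  Σ                    113.6580       424.6706
P = 113.6580; D_Mac = 3.73639 half-year periods = 1.86819 yrs; D_mod = 1.86819/(1+0.01575) = 1.83923 yrs.
ΔP/P ≈ -D_mod · Δy = -1.83923 × (+0.023) = -0.042302 = -4.2302%.

-4.23%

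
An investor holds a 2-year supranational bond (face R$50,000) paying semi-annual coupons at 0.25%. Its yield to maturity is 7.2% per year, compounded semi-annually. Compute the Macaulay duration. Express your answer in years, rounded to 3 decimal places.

1.996 years

Periodic yield y = 0.036. Discount each cash flow and weight by its period:
  t   CF        PV=CF/(1+0.036)^t    t·PV
  1        62.50        60.3282        60.3282
  2        62.50        58.2318       116.4637
  3        62.50        56.2083       168.6250
  4    50,062.50    43,458.3779   173,833.5115
  Σ                 43,633.1462   174,178.9284
Price P = Σ PV = 43,633.1462.
Macaulay duration = Σ(t·PV) / P = 174,178.9284 / 43,633.1462 = 3.99189 half-year periods.
In years: 3.99189 / 2 = 1.99595 years.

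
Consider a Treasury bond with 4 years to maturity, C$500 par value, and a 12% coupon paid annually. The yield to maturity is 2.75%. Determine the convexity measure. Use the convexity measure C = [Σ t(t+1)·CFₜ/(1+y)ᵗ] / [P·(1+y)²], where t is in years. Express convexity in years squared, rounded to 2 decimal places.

15.72

With y = 0.0275:
  t   CF        PV=CF/(1+0.0275)^t    t·PV        t(t+1)·PV
  1        60.00        58.3942        58.3942         116.7883
  2        60.00        56.8313       113.6626         340.9878
  3        60.00        55.3103       165.9308         663.7232
  4       560.00       502.4128     2,009.6512      10,048.2562
  Σ                    672.9485     2,347.6388      11,169.7555
P = 672.9485.
Convexity = Σ t(t+1)·PV / [P·(1+y)²] = 11,169.7555 / (672.9485 × 1.055756) = 15.72165.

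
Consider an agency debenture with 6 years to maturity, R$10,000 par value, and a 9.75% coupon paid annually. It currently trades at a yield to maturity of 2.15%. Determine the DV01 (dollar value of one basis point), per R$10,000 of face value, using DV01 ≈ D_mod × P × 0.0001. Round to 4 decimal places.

R$6.9987

Periodic yield y = 0.0215.
  t   CF        PV=CF/(1+0.0215)^t    t·PV
  1       975.00       954.4787       954.4787
  2       975.00       934.3893     1,868.7787
  3       975.00       914.7228     2,744.1684
  4       975.00       895.4702     3,581.8808
  5       975.00       876.6228     4,383.1140
  6    10,975.00     9,659.9372    57,959.6232
  Σ                 14,235.6210    71,492.0437
P = 14,235.6210; D_Mac = 5.02205 yrs; D_mod = 4.91635 yrs.
DV01 ≈ 4.91635 × 14,235.6210 × 0.0001 = 6.998732.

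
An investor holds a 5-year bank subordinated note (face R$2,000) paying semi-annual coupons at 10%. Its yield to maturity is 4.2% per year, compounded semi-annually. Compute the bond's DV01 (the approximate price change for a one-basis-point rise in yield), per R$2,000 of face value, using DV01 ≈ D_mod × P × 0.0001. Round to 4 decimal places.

R$1.0288

Periodic yield y = 0.021.
  t   CF        PV=CF/(1+0.021)^t    t·PV
  1       100.00        97.9432        97.9432
  2       100.00        95.9287       191.8574
  3       100.00        93.9556       281.8669
  4       100.00        92.0231       368.0925
  5       100.00        90.1304       450.6520
  6       100.00        88.2766       529.6595
  7       100.00        86.4609       605.2264
  8       100.00        84.6826       677.4606
  9       100.00        82.9408       746.4674
  10    2,100.00     1,705.9326    17,059.3262
  Σ                  2,518.2746    21,008.5521
P = 2,518.2746; D_Mac = 8.34244 half-year periods = 4.17122 yrs; D_mod = 4.08543 yrs.
DV01 ≈ 4.08543 × 2,518.2746 × 0.0001 = 1.028822.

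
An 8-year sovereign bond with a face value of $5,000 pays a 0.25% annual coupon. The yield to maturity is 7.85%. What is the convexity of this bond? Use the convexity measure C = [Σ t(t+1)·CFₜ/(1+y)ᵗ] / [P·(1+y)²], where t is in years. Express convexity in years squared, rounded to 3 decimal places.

60.884

With y = 0.0785:
  t   CF        PV=CF/(1+0.0785)^t    t·PV        t(t+1)·PV
  1        12.50        11.5902        11.5902          23.1803
  2        12.50        10.7466        21.4931          64.4794
  3        12.50         9.9644        29.8931         119.5724
  4        12.50         9.2391        36.9564         184.7819
  5        12.50         8.5666        42.8331         256.9985
  6        12.50         7.9431        47.6585         333.6095
  7        12.50         7.3649        51.5546         412.4364
  8     5,012.50     2,738.3767    21,907.0136     197,163.1221
  Σ                  2,803.7915    22,148.9925     198,558.1804
P = 2,803.7915.
Convexity = Σ t(t+1)·PV / [P·(1+y)²] = 198,558.1804 / (2,803.7915 × 1.163162) = 60.88380.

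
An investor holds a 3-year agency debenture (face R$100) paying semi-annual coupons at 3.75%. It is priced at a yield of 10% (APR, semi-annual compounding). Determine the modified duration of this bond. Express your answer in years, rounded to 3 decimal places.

2.715 years

Periodic yield y = 0.05. First find Macaulay duration:
  t   CF        PV=CF/(1+0.05)^t    t·PV
  1        1.875         1.7857         1.7857
  2        1.875         1.7007         3.4014
  3        1.875         1.6197         4.8591
  4        1.875         1.5426         6.1703
  5        1.875         1.4691         7.3456
  6      101.875        76.0207       456.1242
  Σ                     84.1385       479.6861
P = 84.1385; Macaulay duration = 479.6861 / 84.1385 = 5.70115 half-year periods = 2.85058 years.
Modified duration = D_Mac / (1 + y) = 2.85058 / 1.05 = 2.71483 years.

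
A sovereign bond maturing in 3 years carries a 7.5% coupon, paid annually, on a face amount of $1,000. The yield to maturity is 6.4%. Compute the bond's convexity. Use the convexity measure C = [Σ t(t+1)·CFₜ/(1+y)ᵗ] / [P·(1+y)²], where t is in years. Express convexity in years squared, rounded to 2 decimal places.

With y = 0.064:
  t   CF        PV=CF/(1+0.064)^t    t·PV        t(t+1)·PV
  1        75.00        70.4887        70.4887         140.9774
  2        75.00        66.2488       132.4976         397.4928
  3     1,075.00       892.4494     2,677.3481      10,709.3923
  Σ                  1,029.1869     2,880.3344      11,247.8625
P = 1,029.1869.
Convexity = Σ t(t+1)·PV / [P·(1+y)²] = 11,247.8625 / (1,029.1869 × 1.132096) = 9.65367.

9.65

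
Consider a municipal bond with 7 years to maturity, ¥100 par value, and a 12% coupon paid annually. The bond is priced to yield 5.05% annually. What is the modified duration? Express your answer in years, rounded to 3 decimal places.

5.159 years

Periodic yield y = 0.0505. First find Macaulay duration:
  t   CF        PV=CF/(1+0.0505)^t    t·PV
  1        12.00        11.4231        11.4231
  2        12.00        10.8740        21.7480
  3        12.00        10.3513        31.0538
  4        12.00         9.8536        39.4146
  5        12.00         9.3800        46.8998
  6        12.00         8.9290        53.5743
  7       112.00        79.3315       555.3204
  Σ                    140.1425       759.4340
P = 140.1425; Macaulay duration = 759.4340 / 140.1425 = 5.41901 years.
Modified duration = D_Mac / (1 + y) = 5.41901 / 1.0505 = 5.15851 years.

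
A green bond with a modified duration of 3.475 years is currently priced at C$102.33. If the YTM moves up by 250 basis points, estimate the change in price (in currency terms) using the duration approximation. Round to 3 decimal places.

-C$8.890

Duration approximation: ΔP/P ≈ -D_mod · Δy = -3.475 × (+0.025) = -0.086875.
ΔP ≈ 102.33 × (-0.086875) = -8.88991875.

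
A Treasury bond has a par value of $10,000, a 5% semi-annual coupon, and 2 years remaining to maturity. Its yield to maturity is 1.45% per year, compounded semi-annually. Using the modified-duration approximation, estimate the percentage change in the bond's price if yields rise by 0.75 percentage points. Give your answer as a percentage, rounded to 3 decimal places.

-1.438%

Periodic yield y = 0.00725. Modified duration first:
  t   CF        PV=CF/(1+0.00725)^t    t·PV
  1       250.00       248.2005       248.2005
  2       250.00       246.4140       492.8281
  3       250.00       244.6404       733.9212
  4    10,250.00     9,958.0605    39,832.2421
  Σ                 10,697.3155    41,307.1919
P = 10,697.3155; D_Mac = 3.86145 half-year periods = 1.93073 yrs; D_mod = 1.93073/(1+0.00725) = 1.91683 yrs.
ΔP/P ≈ -D_mod · Δy = -1.91683 × (+0.0075) = -0.014376 = -1.4376%.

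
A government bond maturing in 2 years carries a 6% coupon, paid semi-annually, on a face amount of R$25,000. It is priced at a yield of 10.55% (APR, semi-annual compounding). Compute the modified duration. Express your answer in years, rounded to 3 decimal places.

1.814 years

Periodic yield y = 0.05275. First find Macaulay duration:
  t   CF        PV=CF/(1+0.05275)^t    t·PV
  1       750.00       712.4199       712.4199
  2       750.00       676.7227     1,353.4455
  3       750.00       642.8143     1,928.4428
  4    25,750.00    20,964.1005    83,856.4020
  Σ                 22,996.0574    87,850.7101
P = 22,996.0574; Macaulay duration = 87,850.7101 / 22,996.0574 = 3.82025 half-year periods = 1.91013 years.
Modified duration = D_Mac / (1 + y) = 1.91013 / 1.05275 = 1.81442 years.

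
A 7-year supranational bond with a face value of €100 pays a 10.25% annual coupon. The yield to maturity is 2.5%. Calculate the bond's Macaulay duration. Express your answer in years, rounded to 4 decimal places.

Periodic yield y = 0.025. Discount each cash flow and weight by its year:
  t   CF        PV=CF/(1+0.025)^t    t·PV
  1        10.25        10.0000        10.0000
  2        10.25         9.7561        19.5122
  3        10.25         9.5181        28.5544
  4        10.25         9.2860        37.1440
  5        10.25         9.0595        45.2975
  6        10.25         8.8385        53.0313
  7       110.25        92.7495       649.2464
  Σ                    149.2078       842.7858
Price P = Σ PV = 149.2078.
Macaulay duration = Σ(t·PV) / P = 842.7858 / 149.2078 = 5.64840 years.

5.6484 years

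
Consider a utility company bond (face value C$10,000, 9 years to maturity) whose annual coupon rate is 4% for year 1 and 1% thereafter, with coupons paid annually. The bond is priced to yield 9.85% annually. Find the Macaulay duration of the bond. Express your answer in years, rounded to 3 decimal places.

8.055 years

Periodic yield y = 0.0985. Discount each cash flow and weight by its year:
  t   CF        PV=CF/(1+0.0985)^t    t·PV
  1       400.00       364.1329       364.1329
  2       100.00        82.8705       165.7410
  3       100.00        75.4397       226.3190
  4       100.00        68.6752       274.7007
  5       100.00        62.5172       312.5861
  6       100.00        56.9114       341.4687
  7       100.00        51.8083       362.6583
  8       100.00        47.1628       377.3023
  9    10,100.00     4,336.3150    39,026.8350
  Σ                  5,145.8330    41,451.7440
Price P = Σ PV = 5,145.8330.
Macaulay duration = Σ(t·PV) / P = 41,451.7440 / 5,145.8330 = 8.05540 years.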